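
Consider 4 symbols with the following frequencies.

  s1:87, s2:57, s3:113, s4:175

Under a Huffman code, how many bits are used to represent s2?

Build the tree from the bottom:
combine s2(57), s1(87) → 144
combine s3(113), 144 → 257
combine s4(175), 257 → 432
The subtree containing s2 is merged 3 times, so code length = 3.

3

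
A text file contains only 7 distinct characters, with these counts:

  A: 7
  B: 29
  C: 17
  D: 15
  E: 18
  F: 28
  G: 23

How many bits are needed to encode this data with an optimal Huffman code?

376

Greedily combine the two least-frequent nodes:
A(7) + D(15) → 22
C(17) + E(18) → 35
22 + G(23) → 45
F(28) + B(29) → 57
35 + 45 → 80
57 + 80 → 137
The encoded length is the sum of every internal node's weight: 22 + 35 + 45 + 57 + 80 + 137 = 376 bits.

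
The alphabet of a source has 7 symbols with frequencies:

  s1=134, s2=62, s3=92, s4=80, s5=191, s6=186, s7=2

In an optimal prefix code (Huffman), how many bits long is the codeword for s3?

Build the tree from the bottom:
merge s7(2) and s2(62): 64
merge 64 and s4(80): 144
merge s3(92) and s1(134): 226
merge 144 and s6(186): 330
merge s5(191) and 226: 417
merge 330 and 417: 747
s3's leaf is at depth 3, giving a 3-bit codeword.

3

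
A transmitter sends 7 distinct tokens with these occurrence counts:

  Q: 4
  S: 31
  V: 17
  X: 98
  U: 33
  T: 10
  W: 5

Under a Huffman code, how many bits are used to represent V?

Huffman merges, smallest pair first:
combine Q(4), W(5) → 9
combine 9, T(10) → 19
combine V(17), 19 → 36
combine S(31), U(33) → 64
combine 36, 64 → 100
combine X(98), 100 → 198
V sits 3 levels below the root, so its codeword is 3 bits.

3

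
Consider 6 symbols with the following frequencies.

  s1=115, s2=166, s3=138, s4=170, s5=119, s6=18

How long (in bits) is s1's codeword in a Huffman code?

Huffman merges, smallest pair first:
combine s6(18), s1(115) → 133
combine s5(119), 133 → 252
combine s3(138), s2(166) → 304
combine s4(170), 252 → 422
combine 304, 422 → 726
s1's leaf is at depth 4, giving a 4-bit codeword.

4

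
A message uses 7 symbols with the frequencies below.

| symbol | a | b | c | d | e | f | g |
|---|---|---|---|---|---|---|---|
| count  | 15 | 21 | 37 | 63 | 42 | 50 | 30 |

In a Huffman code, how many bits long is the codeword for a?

Huffman merges, smallest pair first:
combine a(15), b(21) → 36
combine g(30), 36 → 66
combine c(37), e(42) → 79
combine f(50), d(63) → 113
combine 66, 79 → 145
combine 113, 145 → 258
a's leaf is at depth 4, giving a 4-bit codeword.

4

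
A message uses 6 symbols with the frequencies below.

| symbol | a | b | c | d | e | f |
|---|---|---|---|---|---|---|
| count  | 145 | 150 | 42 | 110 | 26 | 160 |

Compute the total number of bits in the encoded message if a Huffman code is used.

1512

Build the Huffman tree bottom-up:
merge e(26) and c(42): 68
merge 68 and d(110): 178
merge a(145) and b(150): 295
merge f(160) and 178: 338
merge 295 and 338: 633
The encoded length is the sum of every internal node's weight: 68 + 178 + 295 + 338 + 633 = 1512 bits.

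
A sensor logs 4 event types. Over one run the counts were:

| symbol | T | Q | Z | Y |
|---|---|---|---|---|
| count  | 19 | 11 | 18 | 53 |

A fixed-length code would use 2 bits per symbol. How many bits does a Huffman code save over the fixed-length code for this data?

Fixed-length: 2 bits × 101 symbols = 202 bits.
Huffman merges:
merge Q(11) and Z(18): 29
merge T(19) and 29: 48
merge 48 and Y(53): 101
Huffman total = 29 + 48 + 101 = 178 bits.
Saving = 202 − 178 = 24 bits.

24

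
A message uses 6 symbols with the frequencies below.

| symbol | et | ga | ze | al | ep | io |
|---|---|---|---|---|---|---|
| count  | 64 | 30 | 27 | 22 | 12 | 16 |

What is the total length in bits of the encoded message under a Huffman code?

Greedily combine the two least-frequent nodes:
combine ep(12), io(16) → 28
combine al(22), ze(27) → 49
combine 28, ga(30) → 58
combine 49, 58 → 107
combine et(64), 107 → 171
Total encoded bits = sum of merged weights = 28 + 49 + 58 + 107 + 171 = 413.

413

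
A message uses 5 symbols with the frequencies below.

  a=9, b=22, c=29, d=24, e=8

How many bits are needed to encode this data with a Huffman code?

201

Build the Huffman tree bottom-up:
merge e(8) and a(9): 17
merge 17 and b(22): 39
merge d(24) and c(29): 53
merge 39 and 53: 92
Total encoded bits = sum of merged weights = 17 + 39 + 53 + 92 = 201.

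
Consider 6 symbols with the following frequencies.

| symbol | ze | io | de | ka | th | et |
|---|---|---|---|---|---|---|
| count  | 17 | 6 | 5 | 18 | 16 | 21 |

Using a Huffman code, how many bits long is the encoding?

204

Greedily combine the two least-frequent nodes:
combine de(5), io(6) → 11
combine 11, th(16) → 27
combine ze(17), ka(18) → 35
combine et(21), 27 → 48
combine 35, 48 → 83
Total encoded bits = sum of merged weights = 11 + 27 + 35 + 48 + 83 = 204.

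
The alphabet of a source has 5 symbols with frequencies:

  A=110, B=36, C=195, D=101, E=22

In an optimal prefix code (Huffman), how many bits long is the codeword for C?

1

Repeatedly merge the two smallest:
combine E(22), B(36) → 58
combine 58, D(101) → 159
combine A(110), 159 → 269
combine C(195), 269 → 464
C sits one level below the root: a 1-bit codeword.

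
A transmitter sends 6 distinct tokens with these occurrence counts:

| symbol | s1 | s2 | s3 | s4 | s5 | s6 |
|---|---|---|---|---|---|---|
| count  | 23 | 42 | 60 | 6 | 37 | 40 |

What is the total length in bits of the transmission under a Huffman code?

511

Merge the two smallest weights repeatedly:
combine s4(6), s1(23) → 29
combine 29, s5(37) → 66
combine s6(40), s2(42) → 82
combine s3(60), 66 → 126
combine 82, 126 → 208
The encoded length is the sum of every internal node's weight: 29 + 66 + 82 + 126 + 208 = 511 bits.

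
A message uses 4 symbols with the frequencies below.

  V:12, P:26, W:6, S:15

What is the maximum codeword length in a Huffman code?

Merge the two lowest-weight nodes at each step:
merge W(6) and V(12): 18
merge S(15) and 18: 33
merge P(26) and 33: 59
The first pair merged (W, V) ends up deepest, at depth 3.

3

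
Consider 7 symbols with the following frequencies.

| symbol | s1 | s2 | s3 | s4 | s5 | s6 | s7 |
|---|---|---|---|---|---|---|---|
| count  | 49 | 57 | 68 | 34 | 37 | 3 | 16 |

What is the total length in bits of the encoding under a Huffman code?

686

Build the Huffman tree bottom-up:
merge s6(3) and s7(16): 19
merge 19 and s4(34): 53
merge s5(37) and s1(49): 86
merge 53 and s2(57): 110
merge s3(68) and 86: 154
merge 110 and 154: 264
Total encoded bits = sum of merged weights = 19 + 53 + 86 + 110 + 154 + 264 = 686.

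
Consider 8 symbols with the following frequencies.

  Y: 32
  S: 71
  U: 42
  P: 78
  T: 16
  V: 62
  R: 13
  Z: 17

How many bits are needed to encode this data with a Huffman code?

Greedily combine the two least-frequent nodes:
merge R(13) and T(16): 29
merge Z(17) and 29: 46
merge Y(32) and U(42): 74
merge 46 and V(62): 108
merge S(71) and 74: 145
merge P(78) and 108: 186
merge 145 and 186: 331
Total encoded bits = sum of merged weights = 29 + 46 + 74 + 108 + 145 + 186 + 331 = 919.

919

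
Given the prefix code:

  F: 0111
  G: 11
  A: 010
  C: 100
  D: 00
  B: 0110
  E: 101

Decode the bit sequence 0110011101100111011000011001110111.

Read left to right; each codeword is recognised as soon as it completes (prefix code):
  0110→B | 0111→F | 0110→B | 0111→F | 0110→B | 00→D | 0110→B | 0111→F | 0111→F
Decoded message: BFBFBDBFF

BFBFBDBFF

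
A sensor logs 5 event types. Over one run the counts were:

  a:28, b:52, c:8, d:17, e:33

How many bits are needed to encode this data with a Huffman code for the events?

301

Merge the two smallest weights repeatedly:
combine c(8), d(17) → 25
combine 25, a(28) → 53
combine e(33), b(52) → 85
combine 53, 85 → 138
The encoded length is the sum of every internal node's weight: 25 + 53 + 85 + 138 = 301 bits.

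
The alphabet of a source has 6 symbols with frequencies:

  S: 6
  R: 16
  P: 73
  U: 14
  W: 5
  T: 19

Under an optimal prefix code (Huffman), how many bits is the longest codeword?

Merge the two lowest-weight nodes at each step:
merge W(5) and S(6): 11
merge 11 and U(14): 25
merge R(16) and T(19): 35
merge 25 and 35: 60
merge 60 and P(73): 133
Maximum depth reached is 4.

4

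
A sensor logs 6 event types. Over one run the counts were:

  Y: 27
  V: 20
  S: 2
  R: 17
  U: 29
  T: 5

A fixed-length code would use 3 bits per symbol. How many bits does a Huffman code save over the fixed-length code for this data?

Fixed-length: 3 bits × 100 symbols = 300 bits.
Huffman merges:
S(2) + T(5) → 7
7 + R(17) → 24
V(20) + 24 → 44
Y(27) + U(29) → 56
44 + 56 → 100
Huffman total = 7 + 24 + 44 + 56 + 100 = 231 bits.
Saving = 300 − 231 = 69 bits.

69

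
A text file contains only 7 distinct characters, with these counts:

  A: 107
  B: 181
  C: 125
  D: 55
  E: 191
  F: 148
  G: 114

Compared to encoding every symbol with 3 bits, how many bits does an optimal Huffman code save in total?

210

Fixed-length: 3 bits × 921 symbols = 2763 bits.
Huffman merges:
D(55) + A(107) → 162
G(114) + C(125) → 239
F(148) + 162 → 310
B(181) + E(191) → 372
239 + 310 → 549
372 + 549 → 921
Huffman total = 162 + 239 + 310 + 372 + 549 + 921 = 2553 bits.
Saving = 2763 − 2553 = 210 bits.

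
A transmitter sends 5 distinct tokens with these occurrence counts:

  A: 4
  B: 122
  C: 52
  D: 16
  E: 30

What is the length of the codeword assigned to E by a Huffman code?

Repeatedly merge the two smallest:
A(4) + D(16) → 20
20 + E(30) → 50
50 + C(52) → 102
102 + B(122) → 224
The subtree containing E is merged 3 times, so code length = 3.

3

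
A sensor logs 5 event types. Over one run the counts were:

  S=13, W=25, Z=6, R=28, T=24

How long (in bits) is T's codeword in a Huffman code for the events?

2

Repeatedly merge the two smallest:
merge Z(6) and S(13): 19
merge 19 and T(24): 43
merge W(25) and R(28): 53
merge 43 and 53: 96
T sits 2 levels below the root, so its codeword is 2 bits.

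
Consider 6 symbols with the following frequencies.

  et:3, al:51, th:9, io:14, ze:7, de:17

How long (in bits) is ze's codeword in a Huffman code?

4

Build the tree from the bottom:
merge et(3) and ze(7): 10
merge th(9) and 10: 19
merge io(14) and de(17): 31
merge 19 and 31: 50
merge 50 and al(51): 101
ze sits 4 levels below the root, so its codeword is 4 bits.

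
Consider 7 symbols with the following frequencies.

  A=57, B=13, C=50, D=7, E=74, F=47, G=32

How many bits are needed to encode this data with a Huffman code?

729

Build the Huffman tree bottom-up:
merge D(7) and B(13): 20
merge 20 and G(32): 52
merge F(47) and C(50): 97
merge 52 and A(57): 109
merge E(74) and 97: 171
merge 109 and 171: 280
Total encoded bits = sum of merged weights = 20 + 52 + 97 + 109 + 171 + 280 = 729.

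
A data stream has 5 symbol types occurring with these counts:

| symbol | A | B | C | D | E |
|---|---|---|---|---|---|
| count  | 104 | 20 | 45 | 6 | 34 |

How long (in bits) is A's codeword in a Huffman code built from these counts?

1

Build the tree from the bottom:
combine D(6), B(20) → 26
combine 26, E(34) → 60
combine C(45), 60 → 105
combine A(104), 105 → 209
A is a child of the root — depth 1, so its codeword is a single bit.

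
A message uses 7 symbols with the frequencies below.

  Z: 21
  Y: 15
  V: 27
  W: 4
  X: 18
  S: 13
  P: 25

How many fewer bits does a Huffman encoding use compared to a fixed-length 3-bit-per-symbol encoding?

35

Fixed-length: 3 bits × 123 symbols = 369 bits.
Huffman merges:
combine W(4), S(13) → 17
combine Y(15), 17 → 32
combine X(18), Z(21) → 39
combine P(25), V(27) → 52
combine 32, 39 → 71
combine 52, 71 → 123
Huffman total = 17 + 32 + 39 + 52 + 71 + 123 = 334 bits.
Saving = 369 − 334 = 35 bits.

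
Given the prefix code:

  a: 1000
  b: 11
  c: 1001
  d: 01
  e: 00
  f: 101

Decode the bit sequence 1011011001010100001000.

ffcddeea

Read left to right; each codeword is recognised as soon as it completes (prefix code):
  101→f | 101→f | 1001→c | 01→d | 01→d | 00→e | 00→e | 1000→a
Decoded message: ffcddeea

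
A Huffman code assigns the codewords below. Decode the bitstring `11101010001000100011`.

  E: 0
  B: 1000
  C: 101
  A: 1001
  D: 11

DCEBBBD

Read left to right; each codeword is recognised as soon as it completes (prefix code):
  11→D | 101→C | 0→E | 1000→B | 1000→B | 1000→B | 11→D
Decoded message: DCEBBBD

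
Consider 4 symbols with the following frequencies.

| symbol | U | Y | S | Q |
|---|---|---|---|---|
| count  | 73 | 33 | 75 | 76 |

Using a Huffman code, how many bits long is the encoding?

514

Build the Huffman tree bottom-up:
Y(33) + U(73) → 106
S(75) + Q(76) → 151
106 + 151 → 257
Each symbol's bit-cost is frequency × depth; summing gives 514 bits (equivalently 106 + 151 + 257).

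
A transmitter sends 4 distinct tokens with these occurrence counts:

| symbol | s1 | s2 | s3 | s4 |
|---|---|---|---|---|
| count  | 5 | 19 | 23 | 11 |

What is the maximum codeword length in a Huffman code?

Merge the two lowest-weight nodes at each step:
s1(5) + s4(11) → 16
16 + s2(19) → 35
s3(23) + 35 → 58
Maximum depth reached is 3.

3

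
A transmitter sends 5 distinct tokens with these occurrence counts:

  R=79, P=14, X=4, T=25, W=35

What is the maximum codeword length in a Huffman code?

4

Merge the two lowest-weight nodes at each step:
combine X(4), P(14) → 18
combine 18, T(25) → 43
combine W(35), 43 → 78
combine 78, R(79) → 157
The first pair merged (X, P) ends up deepest, at depth 4.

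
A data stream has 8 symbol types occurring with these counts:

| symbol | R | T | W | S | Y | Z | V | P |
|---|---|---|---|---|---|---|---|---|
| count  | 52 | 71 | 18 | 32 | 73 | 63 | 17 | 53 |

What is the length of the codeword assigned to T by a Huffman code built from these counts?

Build the tree from the bottom:
merge V(17) and W(18): 35
merge S(32) and 35: 67
merge R(52) and P(53): 105
merge Z(63) and 67: 130
merge T(71) and Y(73): 144
merge 105 and 130: 235
merge 144 and 235: 379
The subtree containing T is merged 2 times, so code length = 2.

2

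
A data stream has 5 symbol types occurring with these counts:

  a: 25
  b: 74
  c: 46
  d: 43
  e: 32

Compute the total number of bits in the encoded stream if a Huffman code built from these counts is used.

497

Merge the two smallest weights repeatedly:
merge a(25) and e(32): 57
merge d(43) and c(46): 89
merge 57 and b(74): 131
merge 89 and 131: 220
The encoded length is the sum of every internal node's weight: 57 + 89 + 131 + 220 = 497 bits.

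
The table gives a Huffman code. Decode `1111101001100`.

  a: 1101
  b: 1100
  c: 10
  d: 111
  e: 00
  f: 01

daeb

Read left to right; each codeword is recognised as soon as it completes (prefix code):
  111→d | 1101→a | 00→e | 1100→b
Decoded message: daeb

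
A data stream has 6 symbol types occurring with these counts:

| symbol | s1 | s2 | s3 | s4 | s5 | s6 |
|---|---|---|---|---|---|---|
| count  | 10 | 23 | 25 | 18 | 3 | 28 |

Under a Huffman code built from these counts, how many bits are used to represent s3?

Huffman merges, smallest pair first:
combine s5(3), s1(10) → 13
combine 13, s4(18) → 31
combine s2(23), s3(25) → 48
combine s6(28), 31 → 59
combine 48, 59 → 107
The subtree containing s3 is merged 2 times, so code length = 2.

2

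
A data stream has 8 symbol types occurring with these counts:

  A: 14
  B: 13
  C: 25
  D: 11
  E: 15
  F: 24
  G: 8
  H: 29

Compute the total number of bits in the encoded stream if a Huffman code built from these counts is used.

Greedily combine the two least-frequent nodes:
G(8) + D(11) → 19
B(13) + A(14) → 27
E(15) + 19 → 34
F(24) + C(25) → 49
27 + H(29) → 56
34 + 49 → 83
56 + 83 → 139
The encoded length is the sum of every internal node's weight: 19 + 27 + 34 + 49 + 56 + 83 + 139 = 407 bits.

407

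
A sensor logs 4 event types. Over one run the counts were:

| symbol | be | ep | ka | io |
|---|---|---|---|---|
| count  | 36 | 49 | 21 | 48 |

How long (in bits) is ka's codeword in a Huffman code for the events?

2

Huffman merges, smallest pair first:
merge ka(21) and be(36): 57
merge io(48) and ep(49): 97
merge 57 and 97: 154
The subtree containing ka is merged 2 times, so code length = 2.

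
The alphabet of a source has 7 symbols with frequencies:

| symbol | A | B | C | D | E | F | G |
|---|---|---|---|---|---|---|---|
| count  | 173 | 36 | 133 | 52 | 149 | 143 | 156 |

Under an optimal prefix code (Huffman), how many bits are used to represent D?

Huffman merges, smallest pair first:
merge B(36) and D(52): 88
merge 88 and C(133): 221
merge F(143) and E(149): 292
merge G(156) and A(173): 329
merge 221 and 292: 513
merge 329 and 513: 842
D's leaf is at depth 4, giving a 4-bit codeword.

4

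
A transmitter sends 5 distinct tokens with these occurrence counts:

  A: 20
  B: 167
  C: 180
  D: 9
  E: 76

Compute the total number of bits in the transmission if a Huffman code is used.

Greedily combine the two least-frequent nodes:
D(9) + A(20) → 29
29 + E(76) → 105
105 + B(167) → 272
C(180) + 272 → 452
Each symbol's bit-cost is frequency × depth; summing gives 858 bits (equivalently 29 + 105 + 272 + 452).

858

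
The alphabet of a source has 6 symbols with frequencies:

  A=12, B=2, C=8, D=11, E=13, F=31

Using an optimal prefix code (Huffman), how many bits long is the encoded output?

Build the Huffman tree bottom-up:
merge B(2) and C(8): 10
merge 10 and D(11): 21
merge A(12) and E(13): 25
merge 21 and 25: 46
merge F(31) and 46: 77
The encoded length is the sum of every internal node's weight: 10 + 21 + 25 + 46 + 77 = 179 bits.

179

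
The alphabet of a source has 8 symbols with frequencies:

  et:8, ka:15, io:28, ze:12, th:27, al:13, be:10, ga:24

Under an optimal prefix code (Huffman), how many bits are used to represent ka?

3

Build the tree from the bottom:
merge et(8) and be(10): 18
merge ze(12) and al(13): 25
merge ka(15) and 18: 33
merge ga(24) and 25: 49
merge th(27) and io(28): 55
merge 33 and 49: 82
merge 55 and 82: 137
ka sits 3 levels below the root, so its codeword is 3 bits.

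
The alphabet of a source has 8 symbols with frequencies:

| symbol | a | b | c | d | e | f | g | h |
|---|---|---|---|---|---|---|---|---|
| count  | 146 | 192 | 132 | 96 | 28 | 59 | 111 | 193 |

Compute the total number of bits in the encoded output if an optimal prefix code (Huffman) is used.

2756

Greedily combine the two least-frequent nodes:
combine e(28), f(59) → 87
combine 87, d(96) → 183
combine g(111), c(132) → 243
combine a(146), 183 → 329
combine b(192), h(193) → 385
combine 243, 329 → 572
combine 385, 572 → 957
Total encoded bits = sum of merged weights = 87 + 183 + 243 + 329 + 385 + 572 + 957 = 2756.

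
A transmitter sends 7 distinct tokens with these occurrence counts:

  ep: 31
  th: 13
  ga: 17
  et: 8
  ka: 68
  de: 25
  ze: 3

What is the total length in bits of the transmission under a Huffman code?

Build the Huffman tree bottom-up:
combine ze(3), et(8) → 11
combine 11, th(13) → 24
combine ga(17), 24 → 41
combine de(25), ep(31) → 56
combine 41, 56 → 97
combine ka(68), 97 → 165
Each symbol's bit-cost is frequency × depth; summing gives 394 bits (equivalently 11 + 24 + 41 + 56 + 97 + 165).

394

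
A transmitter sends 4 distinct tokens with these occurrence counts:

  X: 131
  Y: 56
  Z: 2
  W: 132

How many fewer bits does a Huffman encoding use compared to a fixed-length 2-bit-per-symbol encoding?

74

Fixed-length: 2 bits × 321 symbols = 642 bits.
Huffman merges:
merge Z(2) and Y(56): 58
merge 58 and X(131): 189
merge W(132) and 189: 321
Huffman total = 58 + 189 + 321 = 568 bits.
Saving = 642 − 568 = 74 bits.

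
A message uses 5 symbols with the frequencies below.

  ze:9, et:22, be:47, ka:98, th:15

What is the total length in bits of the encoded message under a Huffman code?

354

Greedily combine the two least-frequent nodes:
combine ze(9), th(15) → 24
combine et(22), 24 → 46
combine 46, be(47) → 93
combine 93, ka(98) → 191
Total encoded bits = sum of merged weights = 24 + 46 + 93 + 191 = 354.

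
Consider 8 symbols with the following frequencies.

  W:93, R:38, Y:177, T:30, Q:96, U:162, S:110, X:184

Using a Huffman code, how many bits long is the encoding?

Merge the two smallest weights repeatedly:
combine T(30), R(38) → 68
combine 68, W(93) → 161
combine Q(96), S(110) → 206
combine 161, U(162) → 323
combine Y(177), X(184) → 361
combine 206, 323 → 529
combine 361, 529 → 890
Total encoded bits = sum of merged weights = 68 + 161 + 206 + 323 + 361 + 529 + 890 = 2538.

2538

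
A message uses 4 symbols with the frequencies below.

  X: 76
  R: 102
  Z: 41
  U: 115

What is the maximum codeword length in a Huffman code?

2

Merge the two lowest-weight nodes at each step:
combine Z(41), X(76) → 117
combine R(102), U(115) → 217
combine 117, 217 → 334
The rarest symbols sit at the bottom; the longest codeword is 2 bits.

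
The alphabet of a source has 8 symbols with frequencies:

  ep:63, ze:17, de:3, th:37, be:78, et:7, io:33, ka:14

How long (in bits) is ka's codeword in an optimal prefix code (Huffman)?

4

Repeatedly merge the two smallest:
merge de(3) and et(7): 10
merge 10 and ka(14): 24
merge ze(17) and 24: 41
merge io(33) and th(37): 70
merge 41 and ep(63): 104
merge 70 and be(78): 148
merge 104 and 148: 252
ka sits 4 levels below the root, so its codeword is 4 bits.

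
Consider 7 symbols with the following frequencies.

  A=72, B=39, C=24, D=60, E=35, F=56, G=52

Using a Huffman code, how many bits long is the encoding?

941

Merge the two smallest weights repeatedly:
combine C(24), E(35) → 59
combine B(39), G(52) → 91
combine F(56), 59 → 115
combine D(60), A(72) → 132
combine 91, 115 → 206
combine 132, 206 → 338
The encoded length is the sum of every internal node's weight: 59 + 91 + 115 + 132 + 206 + 338 = 941 bits.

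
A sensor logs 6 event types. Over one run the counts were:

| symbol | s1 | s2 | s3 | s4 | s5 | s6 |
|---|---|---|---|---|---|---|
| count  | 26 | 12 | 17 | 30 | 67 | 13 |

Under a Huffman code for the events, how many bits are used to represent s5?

1

Build the tree from the bottom:
s2(12) + s6(13) → 25
s3(17) + 25 → 42
s1(26) + s4(30) → 56
42 + 56 → 98
s5(67) + 98 → 165
s5 is merged only at the final step, so code length = 1.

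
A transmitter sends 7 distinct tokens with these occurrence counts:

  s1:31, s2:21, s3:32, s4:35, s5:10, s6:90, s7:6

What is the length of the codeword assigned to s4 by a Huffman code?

Build the tree from the bottom:
merge s7(6) and s5(10): 16
merge 16 and s2(21): 37
merge s1(31) and s3(32): 63
merge s4(35) and 37: 72
merge 63 and 72: 135
merge s6(90) and 135: 225
s4's leaf is at depth 3, giving a 3-bit codeword.

3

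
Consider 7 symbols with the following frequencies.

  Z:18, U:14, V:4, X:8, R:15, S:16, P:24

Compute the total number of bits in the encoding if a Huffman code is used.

267

Build the Huffman tree bottom-up:
V(4) + X(8) → 12
12 + U(14) → 26
R(15) + S(16) → 31
Z(18) + P(24) → 42
26 + 31 → 57
42 + 57 → 99
Total encoded bits = sum of merged weights = 12 + 26 + 31 + 42 + 57 + 99 = 267.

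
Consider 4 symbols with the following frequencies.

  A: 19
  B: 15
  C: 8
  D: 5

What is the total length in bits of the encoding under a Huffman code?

Merge the two smallest weights repeatedly:
D(5) + C(8) → 13
13 + B(15) → 28
A(19) + 28 → 47
The encoded length is the sum of every internal node's weight: 13 + 28 + 47 = 88 bits.

88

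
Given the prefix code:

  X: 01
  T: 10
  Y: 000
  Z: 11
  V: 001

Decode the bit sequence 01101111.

Read left to right; each codeword is recognised as soon as it completes (prefix code):
  01→X | 10→T | 11→Z | 11→Z
Decoded message: XTZZ

XTZZ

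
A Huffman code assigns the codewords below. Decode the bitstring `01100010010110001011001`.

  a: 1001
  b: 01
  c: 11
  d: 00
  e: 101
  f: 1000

bfabfea

Read left to right; each codeword is recognised as soon as it completes (prefix code):
  01→b | 1000→f | 1001→a | 01→b | 1000→f | 101→e | 1001→a
Decoded message: bfabfea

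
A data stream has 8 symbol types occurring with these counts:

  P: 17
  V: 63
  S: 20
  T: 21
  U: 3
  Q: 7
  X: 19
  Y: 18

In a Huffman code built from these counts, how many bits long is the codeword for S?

Huffman merges, smallest pair first:
U(3) + Q(7) → 10
10 + P(17) → 27
Y(18) + X(19) → 37
S(20) + T(21) → 41
27 + 37 → 64
41 + V(63) → 104
64 + 104 → 168
S sits 3 levels below the root, so its codeword is 3 bits.

3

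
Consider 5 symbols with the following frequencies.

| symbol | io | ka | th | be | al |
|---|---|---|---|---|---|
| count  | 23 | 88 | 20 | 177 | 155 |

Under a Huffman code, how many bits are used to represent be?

1

Huffman merges, smallest pair first:
combine th(20), io(23) → 43
combine 43, ka(88) → 131
combine 131, al(155) → 286
combine be(177), 286 → 463
be is a child of the root — depth 1, so its codeword is a single bit.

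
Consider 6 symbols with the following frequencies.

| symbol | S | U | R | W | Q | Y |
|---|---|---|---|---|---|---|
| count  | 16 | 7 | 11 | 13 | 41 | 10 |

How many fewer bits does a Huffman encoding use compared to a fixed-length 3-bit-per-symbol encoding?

Fixed-length: 3 bits × 98 symbols = 294 bits.
Huffman merges:
combine U(7), Y(10) → 17
combine R(11), W(13) → 24
combine S(16), 17 → 33
combine 24, 33 → 57
combine Q(41), 57 → 98
Huffman total = 17 + 24 + 33 + 57 + 98 = 229 bits.
Saving = 294 − 229 = 65 bits.

65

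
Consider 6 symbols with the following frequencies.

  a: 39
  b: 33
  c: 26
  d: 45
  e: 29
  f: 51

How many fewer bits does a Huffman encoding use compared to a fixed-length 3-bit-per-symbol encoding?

96

Fixed-length: 3 bits × 223 symbols = 669 bits.
Huffman merges:
combine c(26), e(29) → 55
combine b(33), a(39) → 72
combine d(45), f(51) → 96
combine 55, 72 → 127
combine 96, 127 → 223
Huffman total = 55 + 72 + 96 + 127 + 223 = 573 bits.
Saving = 669 − 573 = 96 bits.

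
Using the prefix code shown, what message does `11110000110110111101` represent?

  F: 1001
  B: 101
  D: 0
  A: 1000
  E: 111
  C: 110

Read left to right; each codeword is recognised as soon as it completes (prefix code):
  111→E | 1000→A | 0→D | 110→C | 110→C | 111→E | 101→B
Decoded message: EADCCEB

EADCCEB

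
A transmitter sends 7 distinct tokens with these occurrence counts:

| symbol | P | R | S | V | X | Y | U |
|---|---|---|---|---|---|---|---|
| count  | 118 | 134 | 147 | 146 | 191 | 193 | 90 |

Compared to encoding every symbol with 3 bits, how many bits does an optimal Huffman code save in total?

193

Fixed-length: 3 bits × 1019 symbols = 3057 bits.
Huffman merges:
combine U(90), P(118) → 208
combine R(134), V(146) → 280
combine S(147), X(191) → 338
combine Y(193), 208 → 401
combine 280, 338 → 618
combine 401, 618 → 1019
Huffman total = 208 + 280 + 338 + 401 + 618 + 1019 = 2864 bits.
Saving = 3057 − 2864 = 193 bits.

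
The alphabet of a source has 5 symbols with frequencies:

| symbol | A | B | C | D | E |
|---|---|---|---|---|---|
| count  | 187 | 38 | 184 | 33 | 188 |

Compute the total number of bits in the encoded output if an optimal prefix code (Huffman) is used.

Greedily combine the two least-frequent nodes:
combine D(33), B(38) → 71
combine 71, C(184) → 255
combine A(187), E(188) → 375
combine 255, 375 → 630
Total encoded bits = sum of merged weights = 71 + 255 + 375 + 630 = 1331.

1331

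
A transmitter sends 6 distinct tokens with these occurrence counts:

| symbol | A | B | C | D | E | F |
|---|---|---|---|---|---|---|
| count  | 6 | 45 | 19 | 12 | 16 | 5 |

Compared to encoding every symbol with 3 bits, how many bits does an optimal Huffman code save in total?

79

Fixed-length: 3 bits × 103 symbols = 309 bits.
Huffman merges:
F(5) + A(6) → 11
11 + D(12) → 23
E(16) + C(19) → 35
23 + 35 → 58
B(45) + 58 → 103
Huffman total = 11 + 23 + 35 + 58 + 103 = 230 bits.
Saving = 309 − 230 = 79 bits.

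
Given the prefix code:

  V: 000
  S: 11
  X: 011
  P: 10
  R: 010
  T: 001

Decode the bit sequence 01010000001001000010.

RPVTTVR

Read left to right; each codeword is recognised as soon as it completes (prefix code):
  010→R | 10→P | 000→V | 001→T | 001→T | 000→V | 010→R
Decoded message: RPVTTVR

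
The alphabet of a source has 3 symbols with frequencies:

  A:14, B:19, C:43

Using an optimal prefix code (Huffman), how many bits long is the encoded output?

Merge the two smallest weights repeatedly:
combine A(14), B(19) → 33
combine 33, C(43) → 76
Each symbol's bit-cost is frequency × depth; summing gives 109 bits (equivalently 33 + 76).

109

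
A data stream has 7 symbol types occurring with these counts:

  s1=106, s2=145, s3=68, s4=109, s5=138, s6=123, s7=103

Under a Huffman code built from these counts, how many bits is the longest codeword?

3

Merge the two lowest-weight nodes at each step:
combine s3(68), s7(103) → 171
combine s1(106), s4(109) → 215
combine s6(123), s5(138) → 261
combine s2(145), 171 → 316
combine 215, 261 → 476
combine 316, 476 → 792
The first pair merged (s3, s7) ends up deepest, at depth 3.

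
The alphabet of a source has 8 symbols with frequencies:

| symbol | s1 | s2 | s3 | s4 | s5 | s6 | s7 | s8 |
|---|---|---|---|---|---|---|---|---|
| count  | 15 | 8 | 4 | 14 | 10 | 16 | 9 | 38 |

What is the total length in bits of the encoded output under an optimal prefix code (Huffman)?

316

Greedily combine the two least-frequent nodes:
combine s3(4), s2(8) → 12
combine s7(9), s5(10) → 19
combine 12, s4(14) → 26
combine s1(15), s6(16) → 31
combine 19, 26 → 45
combine 31, s8(38) → 69
combine 45, 69 → 114
Each symbol's bit-cost is frequency × depth; summing gives 316 bits (equivalently 12 + 19 + 26 + 31 + 45 + 69 + 114).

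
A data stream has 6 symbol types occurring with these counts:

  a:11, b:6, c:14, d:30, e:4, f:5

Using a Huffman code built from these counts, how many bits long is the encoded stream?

159

Greedily combine the two least-frequent nodes:
e(4) + f(5) → 9
b(6) + 9 → 15
a(11) + c(14) → 25
15 + 25 → 40
d(30) + 40 → 70
Each symbol's bit-cost is frequency × depth; summing gives 159 bits (equivalently 9 + 15 + 25 + 40 + 70).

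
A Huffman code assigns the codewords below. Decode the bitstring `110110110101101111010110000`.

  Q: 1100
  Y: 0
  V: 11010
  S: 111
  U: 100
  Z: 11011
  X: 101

Read left to right; each codeword is recognised as soon as it completes (prefix code):
  11011→Z | 0→Y | 11010→V | 11011→Z | 11010→V | 1100→Q | 0→Y | 0→Y
Decoded message: ZYVZVQYY

ZYVZVQYY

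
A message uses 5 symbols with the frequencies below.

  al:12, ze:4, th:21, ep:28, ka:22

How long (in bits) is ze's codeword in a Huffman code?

Build the tree from the bottom:
merge ze(4) and al(12): 16
merge 16 and th(21): 37
merge ka(22) and ep(28): 50
merge 37 and 50: 87
The subtree containing ze is merged 3 times, so code length = 3.

3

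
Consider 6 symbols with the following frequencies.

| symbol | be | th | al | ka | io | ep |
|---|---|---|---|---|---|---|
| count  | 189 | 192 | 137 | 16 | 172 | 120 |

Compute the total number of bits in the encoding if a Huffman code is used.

2061

Greedily combine the two least-frequent nodes:
combine ka(16), ep(120) → 136
combine 136, al(137) → 273
combine io(172), be(189) → 361
combine th(192), 273 → 465
combine 361, 465 → 826
Total encoded bits = sum of merged weights = 136 + 273 + 361 + 465 + 826 = 2061.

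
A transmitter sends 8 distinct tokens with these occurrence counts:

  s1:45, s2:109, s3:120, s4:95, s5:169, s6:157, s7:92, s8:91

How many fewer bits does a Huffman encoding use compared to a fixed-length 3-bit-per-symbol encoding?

Fixed-length: 3 bits × 878 symbols = 2634 bits.
Huffman merges:
merge s1(45) and s8(91): 136
merge s7(92) and s4(95): 187
merge s2(109) and s3(120): 229
merge 136 and s6(157): 293
merge s5(169) and 187: 356
merge 229 and 293: 522
merge 356 and 522: 878
Huffman total = 136 + 187 + 229 + 293 + 356 + 522 + 878 = 2601 bits.
Saving = 2634 − 2601 = 33 bits.

33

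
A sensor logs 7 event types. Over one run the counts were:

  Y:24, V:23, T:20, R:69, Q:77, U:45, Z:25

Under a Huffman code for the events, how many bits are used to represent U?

3

Repeatedly merge the two smallest:
T(20) + V(23) → 43
Y(24) + Z(25) → 49
43 + U(45) → 88
49 + R(69) → 118
Q(77) + 88 → 165
118 + 165 → 283
U's leaf is at depth 3, giving a 3-bit codeword.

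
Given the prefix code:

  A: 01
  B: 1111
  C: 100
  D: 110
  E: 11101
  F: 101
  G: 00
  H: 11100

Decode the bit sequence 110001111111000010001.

DGBHGCA

Read left to right; each codeword is recognised as soon as it completes (prefix code):
  110→D | 00→G | 1111→B | 11100→H | 00→G | 100→C | 01→A
Decoded message: DGBHGCA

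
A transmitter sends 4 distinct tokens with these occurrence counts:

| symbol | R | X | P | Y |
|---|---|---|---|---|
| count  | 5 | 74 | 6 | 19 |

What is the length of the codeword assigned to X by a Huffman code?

1

Huffman merges, smallest pair first:
R(5) + P(6) → 11
11 + Y(19) → 30
30 + X(74) → 104
X sits one level below the root: a 1-bit codeword.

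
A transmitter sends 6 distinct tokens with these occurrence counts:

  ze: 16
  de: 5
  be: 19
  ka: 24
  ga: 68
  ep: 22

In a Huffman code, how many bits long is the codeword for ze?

Huffman merges, smallest pair first:
merge de(5) and ze(16): 21
merge be(19) and 21: 40
merge ep(22) and ka(24): 46
merge 40 and 46: 86
merge ga(68) and 86: 154
ze's leaf is at depth 4, giving a 4-bit codeword.

4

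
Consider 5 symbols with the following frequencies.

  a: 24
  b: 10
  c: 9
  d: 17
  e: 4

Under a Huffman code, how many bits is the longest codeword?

4

Merge the two lowest-weight nodes at each step:
merge e(4) and c(9): 13
merge b(10) and 13: 23
merge d(17) and 23: 40
merge a(24) and 40: 64
The first pair merged (e, c) ends up deepest, at depth 4.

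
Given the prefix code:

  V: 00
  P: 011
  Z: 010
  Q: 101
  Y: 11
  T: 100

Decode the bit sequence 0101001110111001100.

Read left to right; each codeword is recognised as soon as it completes (prefix code):
  010→Z | 100→T | 11→Y | 101→Q | 11→Y | 00→V | 11→Y | 00→V
Decoded message: ZTYQYVYV

ZTYQYVYV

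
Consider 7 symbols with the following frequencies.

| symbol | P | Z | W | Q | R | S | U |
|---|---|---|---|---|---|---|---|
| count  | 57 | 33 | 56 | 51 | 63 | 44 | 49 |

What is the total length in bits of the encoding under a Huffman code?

996

Greedily combine the two least-frequent nodes:
Z(33) + S(44) → 77
U(49) + Q(51) → 100
W(56) + P(57) → 113
R(63) + 77 → 140
100 + 113 → 213
140 + 213 → 353
Total encoded bits = sum of merged weights = 77 + 100 + 113 + 140 + 213 + 353 = 996.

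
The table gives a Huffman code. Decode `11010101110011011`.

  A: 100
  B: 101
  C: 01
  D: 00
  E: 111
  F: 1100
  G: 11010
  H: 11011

Read left to right; each codeword is recognised as soon as it completes (prefix code):
  11010→G | 101→B | 1100→F | 11011→H
Decoded message: GBFH

GBFH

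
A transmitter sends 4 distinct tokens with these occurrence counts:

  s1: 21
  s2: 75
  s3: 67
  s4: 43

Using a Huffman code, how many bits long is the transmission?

401

Merge the two smallest weights repeatedly:
combine s1(21), s4(43) → 64
combine 64, s3(67) → 131
combine s2(75), 131 → 206
Total encoded bits = sum of merged weights = 64 + 131 + 206 = 401.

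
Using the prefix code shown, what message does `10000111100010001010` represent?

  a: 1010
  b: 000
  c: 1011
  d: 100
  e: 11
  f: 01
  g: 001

dgedfba

Read left to right; each codeword is recognised as soon as it completes (prefix code):
  100→d | 001→g | 11→e | 100→d | 01→f | 000→b | 1010→a
Decoded message: dgedfba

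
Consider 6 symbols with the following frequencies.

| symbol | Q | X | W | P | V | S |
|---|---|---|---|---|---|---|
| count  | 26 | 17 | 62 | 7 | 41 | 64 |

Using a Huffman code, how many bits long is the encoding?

Merge the two smallest weights repeatedly:
P(7) + X(17) → 24
24 + Q(26) → 50
V(41) + 50 → 91
W(62) + S(64) → 126
91 + 126 → 217
Each symbol's bit-cost is frequency × depth; summing gives 508 bits (equivalently 24 + 50 + 91 + 126 + 217).

508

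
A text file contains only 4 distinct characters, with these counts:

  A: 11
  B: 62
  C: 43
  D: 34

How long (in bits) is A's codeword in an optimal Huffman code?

Huffman merges, smallest pair first:
combine A(11), D(34) → 45
combine C(43), 45 → 88
combine B(62), 88 → 150
The subtree containing A is merged 3 times, so code length = 3.

3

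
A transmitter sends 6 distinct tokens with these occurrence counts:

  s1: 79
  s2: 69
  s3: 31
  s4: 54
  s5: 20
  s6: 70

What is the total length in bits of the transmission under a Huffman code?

802

Merge the two smallest weights repeatedly:
s5(20) + s3(31) → 51
51 + s4(54) → 105
s2(69) + s6(70) → 139
s1(79) + 105 → 184
139 + 184 → 323
Total encoded bits = sum of merged weights = 51 + 105 + 139 + 184 + 323 = 802.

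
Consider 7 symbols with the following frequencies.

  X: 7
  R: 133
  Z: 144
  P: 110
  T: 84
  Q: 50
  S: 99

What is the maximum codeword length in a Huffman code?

Merge the two lowest-weight nodes at each step:
X(7) + Q(50) → 57
57 + T(84) → 141
S(99) + P(110) → 209
R(133) + 141 → 274
Z(144) + 209 → 353
274 + 353 → 627
The first pair merged (X, Q) ends up deepest, at depth 4.

4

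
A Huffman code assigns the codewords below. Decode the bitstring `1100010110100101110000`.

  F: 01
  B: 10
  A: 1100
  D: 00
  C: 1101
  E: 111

Read left to right; each codeword is recognised as soon as it completes (prefix code):
  1100→A | 01→F | 01→F | 10→B | 10→B | 01→F | 01→F | 1100→A | 00→D
Decoded message: AFFBBFFAD

AFFBBFFAD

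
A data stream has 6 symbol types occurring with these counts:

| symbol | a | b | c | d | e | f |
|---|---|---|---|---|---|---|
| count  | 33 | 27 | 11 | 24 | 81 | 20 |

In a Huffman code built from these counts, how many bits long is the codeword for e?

1

Build the tree from the bottom:
combine c(11), f(20) → 31
combine d(24), b(27) → 51
combine 31, a(33) → 64
combine 51, 64 → 115
combine e(81), 115 → 196
e is a child of the root — depth 1, so its codeword is a single bit.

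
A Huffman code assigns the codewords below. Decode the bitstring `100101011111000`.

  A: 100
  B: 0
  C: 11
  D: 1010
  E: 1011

ADCCAB

Read left to right; each codeword is recognised as soon as it completes (prefix code):
  100→A | 1010→D | 11→C | 11→C | 100→A | 0→B
Decoded message: ADCCAB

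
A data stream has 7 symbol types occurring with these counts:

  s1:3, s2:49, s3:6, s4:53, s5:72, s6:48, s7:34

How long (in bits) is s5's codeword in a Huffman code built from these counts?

Build the tree from the bottom:
combine s1(3), s3(6) → 9
combine 9, s7(34) → 43
combine 43, s6(48) → 91
combine s2(49), s4(53) → 102
combine s5(72), 91 → 163
combine 102, 163 → 265
s5 sits 2 levels below the root, so its codeword is 2 bits.

2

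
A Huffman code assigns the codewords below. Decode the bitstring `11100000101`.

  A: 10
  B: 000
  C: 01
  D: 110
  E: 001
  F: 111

Read left to right; each codeword is recognised as soon as it completes (prefix code):
  111→F | 000→B | 001→E | 01→C
Decoded message: FBEC

FBEC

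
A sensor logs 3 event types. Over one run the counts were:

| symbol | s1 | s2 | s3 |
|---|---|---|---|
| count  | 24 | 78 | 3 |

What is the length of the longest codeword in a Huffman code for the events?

2

Merge the two lowest-weight nodes at each step:
combine s3(3), s1(24) → 27
combine 27, s2(78) → 105
Maximum depth reached is 2.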